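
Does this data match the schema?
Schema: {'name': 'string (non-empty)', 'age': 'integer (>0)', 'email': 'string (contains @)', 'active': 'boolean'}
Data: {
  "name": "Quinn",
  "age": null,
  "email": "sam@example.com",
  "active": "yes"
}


Validating each field against schema:
  name: OK (non-empty string)
  age: FAIL (null is not an integer)
  email: OK (string with @)
  active: FAIL ("yes" is not a boolean)

Result: INVALID (2 errors: age, active)

INVALID (2 errors: age, active)


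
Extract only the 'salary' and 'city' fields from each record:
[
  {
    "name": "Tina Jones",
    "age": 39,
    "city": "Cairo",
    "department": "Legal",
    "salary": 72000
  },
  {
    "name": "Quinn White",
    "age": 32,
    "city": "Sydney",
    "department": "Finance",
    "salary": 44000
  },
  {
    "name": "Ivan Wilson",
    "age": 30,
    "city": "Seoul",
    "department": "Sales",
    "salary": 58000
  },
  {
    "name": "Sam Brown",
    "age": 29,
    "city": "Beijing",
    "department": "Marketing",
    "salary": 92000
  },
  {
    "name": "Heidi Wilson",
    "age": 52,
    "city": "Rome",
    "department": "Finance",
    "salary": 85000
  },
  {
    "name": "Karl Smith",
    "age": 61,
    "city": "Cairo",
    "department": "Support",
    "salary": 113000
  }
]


Original: 6 records with fields: name, age, city, department, salary
Keep: ['salary', 'city']
Drop: ['name', 'age', 'department']
Result: 6 records, 2 fields each

[
  {
    "salary": 72000,
    "city": "Cairo"
  },
  {
    "salary": 44000,
    "city": "Sydney"
  },
  {
    "salary": 58000,
    "city": "Seoul"
  },
  {
    "salary": 92000,
    "city": "Beijing"
  },
  {
    "salary": 85000,
    "city": "Rome"
  },
  {
    "salary": 113000,
    "city": "Cairo"
  }
]


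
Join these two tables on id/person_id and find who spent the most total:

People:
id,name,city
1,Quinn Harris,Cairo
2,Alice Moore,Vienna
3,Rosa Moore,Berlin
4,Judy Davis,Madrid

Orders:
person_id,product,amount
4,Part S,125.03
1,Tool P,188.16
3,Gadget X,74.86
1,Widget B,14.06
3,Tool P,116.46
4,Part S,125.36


Join on: people.id = orders.person_id

Joined rows:
  Judy Davis (Madrid) bought Part S for $125.03
  Quinn Harris (Cairo) bought Tool P for $188.16
  Rosa Moore (Berlin) bought Gadget X for $74.86
  Quinn Harris (Cairo) bought Widget B for $14.06
  Rosa Moore (Berlin) bought Tool P for $116.46
  Judy Davis (Madrid) bought Part S for $125.36

Total per person:
  Judy Davis: $250.39
  Quinn Harris: $202.22
  Rosa Moore: $191.32

Top spender: Judy Davis ($250.39)

Judy Davis ($250.39)


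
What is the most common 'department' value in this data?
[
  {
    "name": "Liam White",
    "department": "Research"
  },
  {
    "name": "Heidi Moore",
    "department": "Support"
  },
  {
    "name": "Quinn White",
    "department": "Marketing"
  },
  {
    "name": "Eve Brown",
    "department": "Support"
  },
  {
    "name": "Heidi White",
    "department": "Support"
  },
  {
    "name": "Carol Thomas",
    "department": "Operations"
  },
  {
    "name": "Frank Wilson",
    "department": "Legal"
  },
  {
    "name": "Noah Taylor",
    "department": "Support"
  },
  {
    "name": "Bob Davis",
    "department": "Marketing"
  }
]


Counting 'department' values across 9 records:

  Support: 4 ####
  Marketing: 2 ##
  Research: 1 #
  Operations: 1 #
  Legal: 1 #

Most common: Support (4 times)

Support (4 times)


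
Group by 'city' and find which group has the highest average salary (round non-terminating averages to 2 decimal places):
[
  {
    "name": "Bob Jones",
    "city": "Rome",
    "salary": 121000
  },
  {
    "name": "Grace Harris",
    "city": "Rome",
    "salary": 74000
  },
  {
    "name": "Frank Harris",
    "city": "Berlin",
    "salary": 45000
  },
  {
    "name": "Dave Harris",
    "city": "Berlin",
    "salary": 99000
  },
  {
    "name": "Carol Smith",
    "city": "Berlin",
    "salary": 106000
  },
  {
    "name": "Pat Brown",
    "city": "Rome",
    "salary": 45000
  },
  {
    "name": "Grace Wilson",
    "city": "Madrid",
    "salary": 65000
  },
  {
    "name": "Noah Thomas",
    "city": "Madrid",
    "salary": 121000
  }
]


Group by: city

Groups:
  Berlin: 3 people, avg salary = 250000/3 ≈ $83333.33
  Madrid: 2 people, avg salary = 186000/2 = $93000
  Rome: 3 people, avg salary = 240000/3 = $80000

Highest average salary: Madrid ($93000)

Madrid ($93000)


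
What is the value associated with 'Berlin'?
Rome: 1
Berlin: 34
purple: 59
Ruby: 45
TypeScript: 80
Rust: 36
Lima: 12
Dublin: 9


Looking up key 'Berlin'
Value: 34

34


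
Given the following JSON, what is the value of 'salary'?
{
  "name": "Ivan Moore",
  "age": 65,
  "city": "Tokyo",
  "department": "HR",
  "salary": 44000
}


Looking up field 'salary'
Value: 44000

44000


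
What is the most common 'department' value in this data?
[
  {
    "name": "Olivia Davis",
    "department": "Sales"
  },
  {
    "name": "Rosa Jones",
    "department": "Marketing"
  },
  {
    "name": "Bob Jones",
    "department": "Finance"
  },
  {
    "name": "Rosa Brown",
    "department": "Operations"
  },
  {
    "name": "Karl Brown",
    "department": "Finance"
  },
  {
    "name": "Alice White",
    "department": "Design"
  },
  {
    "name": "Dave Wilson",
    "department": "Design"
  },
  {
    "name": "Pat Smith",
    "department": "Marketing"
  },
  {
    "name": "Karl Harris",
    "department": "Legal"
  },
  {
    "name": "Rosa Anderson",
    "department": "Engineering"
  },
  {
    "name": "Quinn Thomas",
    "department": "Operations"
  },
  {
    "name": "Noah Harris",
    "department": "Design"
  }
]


Counting 'department' values across 12 records:

  Design: 3 ###
  Marketing: 2 ##
  Finance: 2 ##
  Operations: 2 ##
  Sales: 1 #
  Legal: 1 #
  Engineering: 1 #

Most common: Design (3 times)

Design (3 times)


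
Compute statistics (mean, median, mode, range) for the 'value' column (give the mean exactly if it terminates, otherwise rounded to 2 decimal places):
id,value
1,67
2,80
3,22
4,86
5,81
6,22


Data: [67, 80, 22, 86, 81, 22]
Count: 6
Sum: 358
Mean: 358/6 ≈ 59.67 (rounded to 2 decimal places)
Sorted: [22, 22, 67, 80, 81, 86]
Median: 73.5
Mode: 22 (2 times)
Range: 86 - 22 = 64
Min: 22, Max: 86

mean≈59.67, median=73.5, mode=22, range=64


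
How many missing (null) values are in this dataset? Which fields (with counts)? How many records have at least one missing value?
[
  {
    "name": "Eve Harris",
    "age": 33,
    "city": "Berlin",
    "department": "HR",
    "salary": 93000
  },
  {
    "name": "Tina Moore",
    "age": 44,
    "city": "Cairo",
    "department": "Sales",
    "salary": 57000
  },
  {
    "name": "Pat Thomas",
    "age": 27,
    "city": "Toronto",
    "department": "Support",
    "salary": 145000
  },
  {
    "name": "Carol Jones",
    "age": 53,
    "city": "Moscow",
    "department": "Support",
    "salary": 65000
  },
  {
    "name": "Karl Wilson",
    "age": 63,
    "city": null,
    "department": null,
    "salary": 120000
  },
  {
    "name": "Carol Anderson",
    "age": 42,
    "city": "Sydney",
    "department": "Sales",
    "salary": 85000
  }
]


Checking for missing (null) values in 6 records:

  Eve Harris: complete
  Tina Moore: complete
  Pat Thomas: complete
  Carol Jones: complete
  Karl Wilson: city, department
  Carol Anderson: complete

Per field:
  name: 0 missing
  age: 0 missing
  city: 1 missing
  department: 1 missing
  salary: 0 missing

Total missing values: 2
Records with any missing: 1

2 missing values (city: 1, department: 1); 1 incomplete records


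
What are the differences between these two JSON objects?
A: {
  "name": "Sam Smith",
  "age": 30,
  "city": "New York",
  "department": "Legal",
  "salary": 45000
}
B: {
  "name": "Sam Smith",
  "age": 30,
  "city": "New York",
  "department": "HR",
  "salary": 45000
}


Comparing each field (in key order):
  name: same
  age: same
  city: same
  department: DIFFERENT
  salary: same
Differences:
  department: Legal -> HR

1 field(s) changed

1 change: department


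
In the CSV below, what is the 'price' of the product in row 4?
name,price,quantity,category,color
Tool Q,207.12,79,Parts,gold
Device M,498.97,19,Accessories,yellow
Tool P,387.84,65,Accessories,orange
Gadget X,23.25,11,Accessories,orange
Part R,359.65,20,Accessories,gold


Query: Row 4 ('Gadget X'), column 'price'
Value: 23.25

23.25


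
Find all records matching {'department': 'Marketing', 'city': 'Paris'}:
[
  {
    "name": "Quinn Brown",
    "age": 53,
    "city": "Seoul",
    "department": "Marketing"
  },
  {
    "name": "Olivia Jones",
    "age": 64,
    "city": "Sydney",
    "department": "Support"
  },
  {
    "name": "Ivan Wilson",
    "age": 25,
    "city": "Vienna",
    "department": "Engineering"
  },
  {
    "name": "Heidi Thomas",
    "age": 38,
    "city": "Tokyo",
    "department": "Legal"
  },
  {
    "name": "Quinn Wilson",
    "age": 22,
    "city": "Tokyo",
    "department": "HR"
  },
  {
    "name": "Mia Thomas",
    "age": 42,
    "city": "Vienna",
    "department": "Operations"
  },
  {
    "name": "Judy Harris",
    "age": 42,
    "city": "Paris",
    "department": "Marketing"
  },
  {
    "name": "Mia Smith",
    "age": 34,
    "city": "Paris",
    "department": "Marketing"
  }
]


Search criteria: {'department': 'Marketing', 'city': 'Paris'}

Checking 8 records:
  Quinn Brown: {department: Marketing, city: Seoul}
  Olivia Jones: {department: Support, city: Sydney}
  Ivan Wilson: {department: Engineering, city: Vienna}
  Heidi Thomas: {department: Legal, city: Tokyo}
  Quinn Wilson: {department: HR, city: Tokyo}
  Mia Thomas: {department: Operations, city: Vienna}
  Judy Harris: {department: Marketing, city: Paris} <-- MATCH
  Mia Smith: {department: Marketing, city: Paris} <-- MATCH

Matches: ["Judy Harris", "Mia Smith"]

["Judy Harris", "Mia Smith"]


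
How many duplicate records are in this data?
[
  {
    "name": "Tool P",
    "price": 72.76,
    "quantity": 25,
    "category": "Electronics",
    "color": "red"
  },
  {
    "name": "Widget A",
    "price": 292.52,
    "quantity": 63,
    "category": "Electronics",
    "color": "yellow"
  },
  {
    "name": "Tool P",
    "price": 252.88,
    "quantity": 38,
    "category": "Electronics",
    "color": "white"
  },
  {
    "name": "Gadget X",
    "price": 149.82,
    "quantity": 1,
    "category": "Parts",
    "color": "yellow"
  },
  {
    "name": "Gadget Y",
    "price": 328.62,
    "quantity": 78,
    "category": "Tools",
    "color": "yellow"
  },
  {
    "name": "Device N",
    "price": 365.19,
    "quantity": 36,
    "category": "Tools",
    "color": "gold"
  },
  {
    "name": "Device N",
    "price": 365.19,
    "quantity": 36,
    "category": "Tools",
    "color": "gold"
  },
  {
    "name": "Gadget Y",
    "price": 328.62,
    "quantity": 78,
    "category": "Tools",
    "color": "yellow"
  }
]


Checking 8 records for duplicates:

  Row 1: Tool P ($72.76, qty 25)
  Row 2: Widget A ($292.52, qty 63)
  Row 3: Tool P ($252.88, qty 38)
  Row 4: Gadget X ($149.82, qty 1)
  Row 5: Gadget Y ($328.62, qty 78)
  Row 6: Device N ($365.19, qty 36)
  Row 7: Device N ($365.19, qty 36) <-- DUPLICATE
  Row 8: Gadget Y ($328.62, qty 78) <-- DUPLICATE

Duplicates found: 2
Unique records: 6

2 duplicates, 6 unique


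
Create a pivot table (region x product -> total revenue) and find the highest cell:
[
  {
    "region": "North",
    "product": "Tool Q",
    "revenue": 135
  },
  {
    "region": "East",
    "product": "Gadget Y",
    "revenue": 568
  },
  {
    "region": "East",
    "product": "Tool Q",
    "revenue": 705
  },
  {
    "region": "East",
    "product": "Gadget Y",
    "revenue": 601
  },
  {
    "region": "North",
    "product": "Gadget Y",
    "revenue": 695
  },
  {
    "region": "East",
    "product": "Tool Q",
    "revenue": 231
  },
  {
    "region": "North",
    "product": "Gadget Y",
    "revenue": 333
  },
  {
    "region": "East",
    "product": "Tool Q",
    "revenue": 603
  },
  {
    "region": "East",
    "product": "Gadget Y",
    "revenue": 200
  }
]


Pivot: region (rows) x product (columns) -> total revenue

     Gadget Y      Tool Q      
East          1369          1539  
North         1028           135  

Highest: East / Tool Q = $1539

East / Tool Q = $1539


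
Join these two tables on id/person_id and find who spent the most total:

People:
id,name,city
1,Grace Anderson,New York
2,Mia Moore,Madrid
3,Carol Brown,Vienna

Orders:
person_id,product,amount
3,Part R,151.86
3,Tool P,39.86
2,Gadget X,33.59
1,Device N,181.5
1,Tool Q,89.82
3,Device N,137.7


Join on: people.id = orders.person_id

Joined rows:
  Carol Brown (Vienna) bought Part R for $151.86
  Carol Brown (Vienna) bought Tool P for $39.86
  Mia Moore (Madrid) bought Gadget X for $33.59
  Grace Anderson (New York) bought Device N for $181.5
  Grace Anderson (New York) bought Tool Q for $89.82
  Carol Brown (Vienna) bought Device N for $137.7

Total per person:
  Carol Brown: $329.42
  Grace Anderson: $271.32
  Mia Moore: $33.59

Top spender: Carol Brown ($329.42)

Carol Brown ($329.42)


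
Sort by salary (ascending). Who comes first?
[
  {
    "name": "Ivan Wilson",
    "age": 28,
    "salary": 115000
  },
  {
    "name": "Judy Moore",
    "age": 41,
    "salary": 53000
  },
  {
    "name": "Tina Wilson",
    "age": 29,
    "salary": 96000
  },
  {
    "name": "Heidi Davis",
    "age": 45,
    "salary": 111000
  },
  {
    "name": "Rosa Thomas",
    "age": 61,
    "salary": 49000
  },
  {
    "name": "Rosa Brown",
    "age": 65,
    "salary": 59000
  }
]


Sort by: salary (ascending)

Sorted order:
  1. Rosa Thomas (salary = 49000)
  2. Judy Moore (salary = 53000)
  3. Rosa Brown (salary = 59000)
  4. Tina Wilson (salary = 96000)
  5. Heidi Davis (salary = 111000)
  6. Ivan Wilson (salary = 115000)

First: Rosa Thomas

Rosa Thomas


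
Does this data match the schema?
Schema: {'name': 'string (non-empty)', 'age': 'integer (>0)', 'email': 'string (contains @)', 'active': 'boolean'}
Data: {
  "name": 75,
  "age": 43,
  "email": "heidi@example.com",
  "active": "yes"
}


Validating each field against schema:
  name: FAIL (75 is not a string)
  age: OK (positive integer)
  email: OK (string with @)
  active: FAIL ("yes" is not a boolean)

Result: INVALID (2 errors: name, active)

INVALID (2 errors: name, active)


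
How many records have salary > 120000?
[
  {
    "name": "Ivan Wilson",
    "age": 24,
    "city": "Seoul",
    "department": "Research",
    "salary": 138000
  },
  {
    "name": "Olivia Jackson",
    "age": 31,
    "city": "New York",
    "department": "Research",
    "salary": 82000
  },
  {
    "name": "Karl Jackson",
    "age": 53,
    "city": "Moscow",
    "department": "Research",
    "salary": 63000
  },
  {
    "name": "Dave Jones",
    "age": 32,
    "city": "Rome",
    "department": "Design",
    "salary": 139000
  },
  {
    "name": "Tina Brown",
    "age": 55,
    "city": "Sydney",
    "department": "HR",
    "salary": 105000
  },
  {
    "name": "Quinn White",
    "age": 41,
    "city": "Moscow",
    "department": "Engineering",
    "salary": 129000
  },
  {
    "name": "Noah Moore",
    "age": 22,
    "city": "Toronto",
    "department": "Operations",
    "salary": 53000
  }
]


Data: 7 records
Condition: salary > 120000

Checking each record:
  Ivan Wilson: 138000 MATCH
  Olivia Jackson: 82000
  Karl Jackson: 63000
  Dave Jones: 139000 MATCH
  Tina Brown: 105000
  Quinn White: 129000 MATCH
  Noah Moore: 53000

Count: 3

3


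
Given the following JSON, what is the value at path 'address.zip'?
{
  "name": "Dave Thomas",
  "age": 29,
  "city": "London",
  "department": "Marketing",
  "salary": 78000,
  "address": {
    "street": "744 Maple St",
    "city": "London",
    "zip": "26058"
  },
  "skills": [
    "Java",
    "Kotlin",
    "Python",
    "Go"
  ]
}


Query: address.zip
Path: address -> zip
Value: 26058

26058


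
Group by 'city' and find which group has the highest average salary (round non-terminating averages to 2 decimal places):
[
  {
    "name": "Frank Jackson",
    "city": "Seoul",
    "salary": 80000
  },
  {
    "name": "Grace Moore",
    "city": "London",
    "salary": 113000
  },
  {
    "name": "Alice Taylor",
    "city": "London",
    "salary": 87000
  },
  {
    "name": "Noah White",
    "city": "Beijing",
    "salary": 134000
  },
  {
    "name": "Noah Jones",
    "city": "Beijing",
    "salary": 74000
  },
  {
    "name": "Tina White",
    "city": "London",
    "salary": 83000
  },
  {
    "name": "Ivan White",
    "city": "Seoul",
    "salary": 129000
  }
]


Group by: city

Groups:
  Beijing: 2 people, avg salary = 208000/2 = $104000
  London: 3 people, avg salary = 283000/3 ≈ $94333.33
  Seoul: 2 people, avg salary = 209000/2 = $104500

Highest average salary: Seoul ($104500)

Seoul ($104500)


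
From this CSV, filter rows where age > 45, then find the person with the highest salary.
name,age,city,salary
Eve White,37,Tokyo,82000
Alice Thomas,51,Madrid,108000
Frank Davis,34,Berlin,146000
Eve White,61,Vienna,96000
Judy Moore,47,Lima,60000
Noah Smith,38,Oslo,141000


Filter: age > 45
Sort by: salary (descending)

Filtered records (3):
  Alice Thomas, age 51, salary $108000
  Eve White, age 61, salary $96000
  Judy Moore, age 47, salary $60000

Highest salary: Alice Thomas ($108000)

Alice Thomas


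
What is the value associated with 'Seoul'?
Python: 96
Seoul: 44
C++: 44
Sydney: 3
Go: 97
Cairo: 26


Looking up key 'Seoul'
Value: 44

44


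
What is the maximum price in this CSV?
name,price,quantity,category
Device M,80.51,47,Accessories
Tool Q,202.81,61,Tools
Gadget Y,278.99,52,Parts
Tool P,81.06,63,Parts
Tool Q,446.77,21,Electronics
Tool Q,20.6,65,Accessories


Computing maximum price:
Values: [80.51, 202.81, 278.99, 81.06, 446.77, 20.6]
Max = 446.77

446.77


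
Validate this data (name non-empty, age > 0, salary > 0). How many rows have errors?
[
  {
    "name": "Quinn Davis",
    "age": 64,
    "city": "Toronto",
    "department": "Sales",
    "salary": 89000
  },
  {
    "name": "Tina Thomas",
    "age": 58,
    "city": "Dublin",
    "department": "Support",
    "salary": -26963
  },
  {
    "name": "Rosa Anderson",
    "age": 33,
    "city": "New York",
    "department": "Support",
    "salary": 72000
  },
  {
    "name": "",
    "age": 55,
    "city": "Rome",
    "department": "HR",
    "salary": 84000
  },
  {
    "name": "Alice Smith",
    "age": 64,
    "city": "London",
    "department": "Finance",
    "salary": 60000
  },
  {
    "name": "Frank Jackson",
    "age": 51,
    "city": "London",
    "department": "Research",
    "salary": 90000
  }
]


Validating 6 records:
Rules: name non-empty, age > 0, salary > 0

  Row 1 (Quinn Davis): OK
  Row 2 (Tina Thomas): negative salary: -26963
  Row 3 (Rosa Anderson): OK
  Row 4 (???): empty name
  Row 5 (Alice Smith): OK
  Row 6 (Frank Jackson): OK

Total errors: 2

2 errors


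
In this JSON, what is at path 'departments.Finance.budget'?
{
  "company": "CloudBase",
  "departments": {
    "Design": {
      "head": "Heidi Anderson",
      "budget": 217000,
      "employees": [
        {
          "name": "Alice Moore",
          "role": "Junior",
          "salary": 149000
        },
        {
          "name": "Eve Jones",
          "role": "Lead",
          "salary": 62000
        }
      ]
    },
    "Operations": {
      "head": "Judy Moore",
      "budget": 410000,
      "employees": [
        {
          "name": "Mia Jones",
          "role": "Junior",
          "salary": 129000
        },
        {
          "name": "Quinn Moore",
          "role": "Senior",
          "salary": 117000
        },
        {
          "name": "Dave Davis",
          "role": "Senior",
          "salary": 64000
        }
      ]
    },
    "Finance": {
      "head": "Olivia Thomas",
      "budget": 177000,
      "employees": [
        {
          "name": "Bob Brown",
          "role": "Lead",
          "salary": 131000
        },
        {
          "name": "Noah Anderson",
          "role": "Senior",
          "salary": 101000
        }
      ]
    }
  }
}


Path: departments.Finance.budget

Navigate:
  -> departments
  -> Finance
  -> budget = 177000

177000


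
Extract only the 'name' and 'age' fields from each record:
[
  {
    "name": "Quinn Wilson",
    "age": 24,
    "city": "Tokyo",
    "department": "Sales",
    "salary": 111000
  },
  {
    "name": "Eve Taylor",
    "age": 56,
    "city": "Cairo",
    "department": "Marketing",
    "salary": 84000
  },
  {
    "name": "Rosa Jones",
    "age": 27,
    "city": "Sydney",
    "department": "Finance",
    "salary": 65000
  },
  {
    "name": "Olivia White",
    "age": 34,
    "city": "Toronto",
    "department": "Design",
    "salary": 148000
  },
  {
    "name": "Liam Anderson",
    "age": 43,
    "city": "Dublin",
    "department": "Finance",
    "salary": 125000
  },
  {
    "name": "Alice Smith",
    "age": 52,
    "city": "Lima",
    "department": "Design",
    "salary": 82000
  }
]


Original: 6 records with fields: name, age, city, department, salary
Keep: ['name', 'age']
Drop: ['city', 'department', 'salary']
Result: 6 records, 2 fields each

[
  {
    "name": "Quinn Wilson",
    "age": 24
  },
  {
    "name": "Eve Taylor",
    "age": 56
  },
  {
    "name": "Rosa Jones",
    "age": 27
  },
  {
    "name": "Olivia White",
    "age": 34
  },
  {
    "name": "Liam Anderson",
    "age": 43
  },
  {
    "name": "Alice Smith",
    "age": 52
  }
]


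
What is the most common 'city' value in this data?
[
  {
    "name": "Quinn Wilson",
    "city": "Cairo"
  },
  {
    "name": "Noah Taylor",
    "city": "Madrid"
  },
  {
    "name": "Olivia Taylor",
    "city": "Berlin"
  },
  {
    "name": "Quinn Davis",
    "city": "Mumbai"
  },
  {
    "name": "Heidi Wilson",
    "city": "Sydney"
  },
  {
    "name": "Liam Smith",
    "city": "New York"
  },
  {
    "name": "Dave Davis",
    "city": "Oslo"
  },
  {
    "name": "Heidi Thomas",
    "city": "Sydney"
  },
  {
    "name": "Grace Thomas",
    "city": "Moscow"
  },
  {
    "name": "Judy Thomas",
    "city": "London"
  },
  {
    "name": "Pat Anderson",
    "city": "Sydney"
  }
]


Counting 'city' values across 11 records:

  Sydney: 3 ###
  Cairo: 1 #
  Madrid: 1 #
  Berlin: 1 #
  Mumbai: 1 #
  New York: 1 #
  Oslo: 1 #
  Moscow: 1 #
  London: 1 #

Most common: Sydney (3 times)

Sydney (3 times)


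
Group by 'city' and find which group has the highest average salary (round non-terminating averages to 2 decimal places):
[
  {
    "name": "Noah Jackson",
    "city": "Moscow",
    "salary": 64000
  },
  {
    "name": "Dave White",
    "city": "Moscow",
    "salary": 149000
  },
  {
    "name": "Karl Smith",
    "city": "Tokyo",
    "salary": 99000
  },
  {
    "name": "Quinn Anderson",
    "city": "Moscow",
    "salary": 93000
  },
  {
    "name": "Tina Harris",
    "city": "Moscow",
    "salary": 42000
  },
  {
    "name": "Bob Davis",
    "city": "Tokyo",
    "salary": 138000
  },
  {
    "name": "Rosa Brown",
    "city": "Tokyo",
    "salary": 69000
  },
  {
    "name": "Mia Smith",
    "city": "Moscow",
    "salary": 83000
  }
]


Group by: city

Groups:
  Moscow: 5 people, avg salary = 431000/5 = $86200
  Tokyo: 3 people, avg salary = 306000/3 = $102000

Highest average salary: Tokyo ($102000)

Tokyo ($102000)


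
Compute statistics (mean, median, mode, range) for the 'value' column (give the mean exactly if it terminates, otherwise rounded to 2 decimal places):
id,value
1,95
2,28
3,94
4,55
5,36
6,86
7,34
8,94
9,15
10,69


Data: [95, 28, 94, 55, 36, 86, 34, 94, 15, 69]
Count: 10
Sum: 606
Mean: 606/10 = 60.6
Sorted: [15, 28, 34, 36, 55, 69, 86, 94, 94, 95]
Median: 62.0
Mode: 94 (2 times)
Range: 95 - 15 = 80
Min: 15, Max: 95

mean=60.6, median=62.0, mode=94, range=80


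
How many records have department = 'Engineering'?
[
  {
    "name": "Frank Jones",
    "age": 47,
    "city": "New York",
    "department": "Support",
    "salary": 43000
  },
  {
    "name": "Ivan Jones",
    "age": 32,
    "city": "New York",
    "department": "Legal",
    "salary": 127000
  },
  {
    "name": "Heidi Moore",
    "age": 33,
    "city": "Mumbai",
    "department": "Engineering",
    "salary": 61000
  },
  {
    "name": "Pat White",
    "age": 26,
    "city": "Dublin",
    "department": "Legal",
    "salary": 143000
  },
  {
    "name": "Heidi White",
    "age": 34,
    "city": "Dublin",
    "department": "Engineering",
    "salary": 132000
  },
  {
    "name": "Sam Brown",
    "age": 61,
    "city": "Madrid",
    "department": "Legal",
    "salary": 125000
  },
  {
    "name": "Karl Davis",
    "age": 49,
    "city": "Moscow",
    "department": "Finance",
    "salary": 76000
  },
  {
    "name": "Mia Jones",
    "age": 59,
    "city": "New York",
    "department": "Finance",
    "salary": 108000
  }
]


Data: 8 records
Condition: department = 'Engineering'

Checking each record:
  Frank Jones: Support
  Ivan Jones: Legal
  Heidi Moore: Engineering MATCH
  Pat White: Legal
  Heidi White: Engineering MATCH
  Sam Brown: Legal
  Karl Davis: Finance
  Mia Jones: Finance

Count: 2

2


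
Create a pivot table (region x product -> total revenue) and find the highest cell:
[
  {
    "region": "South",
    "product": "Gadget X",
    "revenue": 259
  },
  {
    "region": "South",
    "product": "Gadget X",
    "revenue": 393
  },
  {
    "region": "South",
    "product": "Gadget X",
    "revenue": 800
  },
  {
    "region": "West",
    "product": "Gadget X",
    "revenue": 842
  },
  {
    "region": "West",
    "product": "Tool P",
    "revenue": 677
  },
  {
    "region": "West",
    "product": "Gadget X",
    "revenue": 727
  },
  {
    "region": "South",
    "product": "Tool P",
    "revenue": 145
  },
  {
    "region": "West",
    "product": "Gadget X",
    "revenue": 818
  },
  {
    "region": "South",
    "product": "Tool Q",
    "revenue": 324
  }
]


Pivot: region (rows) x product (columns) -> total revenue

     Gadget X      Tool P        Tool Q      
South         1452           145           324  
West          2387           677             0  

Highest: West / Gadget X = $2387

West / Gadget X = $2387


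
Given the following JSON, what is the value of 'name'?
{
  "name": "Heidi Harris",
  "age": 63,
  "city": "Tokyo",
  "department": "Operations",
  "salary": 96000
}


Looking up field 'name'
Value: Heidi Harris

Heidi Harris


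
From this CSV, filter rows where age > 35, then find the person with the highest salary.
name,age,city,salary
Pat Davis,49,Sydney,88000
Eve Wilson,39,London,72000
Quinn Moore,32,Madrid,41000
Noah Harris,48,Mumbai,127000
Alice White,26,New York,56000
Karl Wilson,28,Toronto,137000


Filter: age > 35
Sort by: salary (descending)

Filtered records (3):
  Noah Harris, age 48, salary $127000
  Pat Davis, age 49, salary $88000
  Eve Wilson, age 39, salary $72000

Highest salary: Noah Harris ($127000)

Noah Harris


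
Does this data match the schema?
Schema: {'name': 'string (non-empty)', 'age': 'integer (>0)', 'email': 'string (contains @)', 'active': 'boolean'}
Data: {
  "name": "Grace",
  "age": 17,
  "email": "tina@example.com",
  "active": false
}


Validating each field against schema:
  name: OK (non-empty string)
  age: OK (positive integer)
  email: OK (string with @)
  active: OK (boolean)

Result: VALID

VALID


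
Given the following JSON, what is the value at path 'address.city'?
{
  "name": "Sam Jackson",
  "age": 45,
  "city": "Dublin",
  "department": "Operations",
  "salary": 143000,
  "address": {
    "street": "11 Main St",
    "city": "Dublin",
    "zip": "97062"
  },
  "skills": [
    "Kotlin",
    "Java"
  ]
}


Query: address.city
Path: address -> city
Value: Dublin

Dublin


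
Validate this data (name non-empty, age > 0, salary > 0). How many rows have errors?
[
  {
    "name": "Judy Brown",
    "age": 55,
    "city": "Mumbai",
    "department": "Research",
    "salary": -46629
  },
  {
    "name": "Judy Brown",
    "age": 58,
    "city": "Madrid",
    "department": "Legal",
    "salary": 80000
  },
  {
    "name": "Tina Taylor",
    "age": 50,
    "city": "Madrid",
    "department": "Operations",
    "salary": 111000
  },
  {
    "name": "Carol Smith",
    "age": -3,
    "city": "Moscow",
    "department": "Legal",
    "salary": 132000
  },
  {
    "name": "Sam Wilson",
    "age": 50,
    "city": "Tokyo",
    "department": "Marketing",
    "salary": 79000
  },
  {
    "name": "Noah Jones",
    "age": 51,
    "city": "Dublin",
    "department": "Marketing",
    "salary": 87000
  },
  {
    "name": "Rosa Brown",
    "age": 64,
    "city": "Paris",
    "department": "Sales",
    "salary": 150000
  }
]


Validating 7 records:
Rules: name non-empty, age > 0, salary > 0

  Row 1 (Judy Brown): negative salary: -46629
  Row 2 (Judy Brown): OK
  Row 3 (Tina Taylor): OK
  Row 4 (Carol Smith): negative age: -3
  Row 5 (Sam Wilson): OK
  Row 6 (Noah Jones): OK
  Row 7 (Rosa Brown): OK

Total errors: 2

2 errors


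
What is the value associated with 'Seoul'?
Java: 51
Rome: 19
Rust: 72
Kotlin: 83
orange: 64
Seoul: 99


Looking up key 'Seoul'
Value: 99

99


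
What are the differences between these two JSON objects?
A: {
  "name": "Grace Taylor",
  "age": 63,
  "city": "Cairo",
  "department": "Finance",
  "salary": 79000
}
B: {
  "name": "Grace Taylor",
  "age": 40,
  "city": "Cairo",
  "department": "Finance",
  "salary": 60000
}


Comparing each field (in key order):
  name: same
  age: DIFFERENT
  city: same
  department: same
  salary: DIFFERENT
Differences:
  age: 63 -> 40
  salary: 79000 -> 60000

2 field(s) changed

2 changes: age, salary


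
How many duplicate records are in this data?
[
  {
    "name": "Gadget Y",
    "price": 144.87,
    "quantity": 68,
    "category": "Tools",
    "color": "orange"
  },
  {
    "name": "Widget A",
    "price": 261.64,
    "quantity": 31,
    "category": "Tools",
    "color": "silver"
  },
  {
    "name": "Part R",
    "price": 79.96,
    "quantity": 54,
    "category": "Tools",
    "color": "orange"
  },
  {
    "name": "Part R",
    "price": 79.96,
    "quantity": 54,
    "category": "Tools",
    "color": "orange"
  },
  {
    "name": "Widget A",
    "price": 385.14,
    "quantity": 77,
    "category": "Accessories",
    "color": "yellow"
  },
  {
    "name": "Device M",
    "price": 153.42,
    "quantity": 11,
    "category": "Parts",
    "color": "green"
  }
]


Checking 6 records for duplicates:

  Row 1: Gadget Y ($144.87, qty 68)
  Row 2: Widget A ($261.64, qty 31)
  Row 3: Part R ($79.96, qty 54)
  Row 4: Part R ($79.96, qty 54) <-- DUPLICATE
  Row 5: Widget A ($385.14, qty 77)
  Row 6: Device M ($153.42, qty 11)

Duplicates found: 1
Unique records: 5

1 duplicates, 5 unique


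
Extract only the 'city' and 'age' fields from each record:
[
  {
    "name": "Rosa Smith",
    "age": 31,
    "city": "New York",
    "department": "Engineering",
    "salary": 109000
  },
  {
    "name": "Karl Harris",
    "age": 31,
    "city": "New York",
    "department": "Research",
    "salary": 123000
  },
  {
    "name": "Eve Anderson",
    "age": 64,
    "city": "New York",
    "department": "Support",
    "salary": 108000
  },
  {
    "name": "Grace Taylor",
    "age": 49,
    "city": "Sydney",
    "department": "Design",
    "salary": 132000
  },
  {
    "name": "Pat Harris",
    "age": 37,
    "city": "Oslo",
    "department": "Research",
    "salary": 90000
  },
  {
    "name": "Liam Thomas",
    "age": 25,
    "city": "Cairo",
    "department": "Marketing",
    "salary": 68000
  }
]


Original: 6 records with fields: name, age, city, department, salary
Keep: ['city', 'age']
Drop: ['name', 'department', 'salary']
Result: 6 records, 2 fields each

[
  {
    "city": "New York",
    "age": 31
  },
  {
    "city": "New York",
    "age": 31
  },
  {
    "city": "New York",
    "age": 64
  },
  {
    "city": "Sydney",
    "age": 49
  },
  {
    "city": "Oslo",
    "age": 37
  },
  {
    "city": "Cairo",
    "age": 25
  }
]


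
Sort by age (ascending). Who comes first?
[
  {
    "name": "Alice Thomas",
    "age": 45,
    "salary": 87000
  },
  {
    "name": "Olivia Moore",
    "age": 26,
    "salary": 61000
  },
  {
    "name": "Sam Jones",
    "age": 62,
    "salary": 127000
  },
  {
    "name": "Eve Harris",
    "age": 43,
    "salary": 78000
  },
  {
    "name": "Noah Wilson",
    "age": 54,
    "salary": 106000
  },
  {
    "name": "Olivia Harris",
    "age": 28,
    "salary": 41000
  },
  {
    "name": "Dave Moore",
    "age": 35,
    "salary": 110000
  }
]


Sort by: age (ascending)

Sorted order:
  1. Olivia Moore (age = 26)
  2. Olivia Harris (age = 28)
  3. Dave Moore (age = 35)
  4. Eve Harris (age = 43)
  5. Alice Thomas (age = 45)
  6. Noah Wilson (age = 54)
  7. Sam Jones (age = 62)

First: Olivia Moore

Olivia Moore


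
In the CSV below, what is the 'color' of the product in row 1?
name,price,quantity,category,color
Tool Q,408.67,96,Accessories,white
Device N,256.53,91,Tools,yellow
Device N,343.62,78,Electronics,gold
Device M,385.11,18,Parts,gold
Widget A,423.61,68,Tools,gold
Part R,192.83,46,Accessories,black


Query: Row 1 ('Tool Q'), column 'color'
Value: white

white


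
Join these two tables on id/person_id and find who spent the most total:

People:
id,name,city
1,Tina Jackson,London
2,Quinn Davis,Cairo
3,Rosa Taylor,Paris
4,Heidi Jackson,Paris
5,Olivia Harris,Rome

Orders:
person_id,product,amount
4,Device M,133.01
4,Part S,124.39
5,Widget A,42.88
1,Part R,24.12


Join on: people.id = orders.person_id

Joined rows:
  Heidi Jackson (Paris) bought Device M for $133.01
  Heidi Jackson (Paris) bought Part S for $124.39
  Olivia Harris (Rome) bought Widget A for $42.88
  Tina Jackson (London) bought Part R for $24.12

Total per person:
  Heidi Jackson: $257.40
  Olivia Harris: $42.88
  Tina Jackson: $24.12

Top spender: Heidi Jackson ($257.40)

Heidi Jackson ($257.40)


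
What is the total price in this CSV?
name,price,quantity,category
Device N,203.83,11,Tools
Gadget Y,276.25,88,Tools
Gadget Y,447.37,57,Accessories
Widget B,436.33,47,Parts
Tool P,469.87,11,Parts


Computing total price:
Values: [203.83, 276.25, 447.37, 436.33, 469.87]
Sum = 1833.65

1833.65


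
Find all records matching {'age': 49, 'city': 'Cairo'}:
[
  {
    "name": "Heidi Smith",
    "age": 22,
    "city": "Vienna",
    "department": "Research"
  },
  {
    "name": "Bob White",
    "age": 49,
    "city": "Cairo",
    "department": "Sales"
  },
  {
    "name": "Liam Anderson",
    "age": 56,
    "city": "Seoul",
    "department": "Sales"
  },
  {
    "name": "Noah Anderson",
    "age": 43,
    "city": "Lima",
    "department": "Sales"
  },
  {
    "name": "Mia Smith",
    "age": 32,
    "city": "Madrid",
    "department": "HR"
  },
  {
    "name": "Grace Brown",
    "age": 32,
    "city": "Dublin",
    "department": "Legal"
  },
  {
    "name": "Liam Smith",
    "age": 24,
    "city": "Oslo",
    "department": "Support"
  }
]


Search criteria: {'age': 49, 'city': 'Cairo'}

Checking 7 records:
  Heidi Smith: {age: 22, city: Vienna}
  Bob White: {age: 49, city: Cairo} <-- MATCH
  Liam Anderson: {age: 56, city: Seoul}
  Noah Anderson: {age: 43, city: Lima}
  Mia Smith: {age: 32, city: Madrid}
  Grace Brown: {age: 32, city: Dublin}
  Liam Smith: {age: 24, city: Oslo}

Matches: ["Bob White"]

["Bob White"]


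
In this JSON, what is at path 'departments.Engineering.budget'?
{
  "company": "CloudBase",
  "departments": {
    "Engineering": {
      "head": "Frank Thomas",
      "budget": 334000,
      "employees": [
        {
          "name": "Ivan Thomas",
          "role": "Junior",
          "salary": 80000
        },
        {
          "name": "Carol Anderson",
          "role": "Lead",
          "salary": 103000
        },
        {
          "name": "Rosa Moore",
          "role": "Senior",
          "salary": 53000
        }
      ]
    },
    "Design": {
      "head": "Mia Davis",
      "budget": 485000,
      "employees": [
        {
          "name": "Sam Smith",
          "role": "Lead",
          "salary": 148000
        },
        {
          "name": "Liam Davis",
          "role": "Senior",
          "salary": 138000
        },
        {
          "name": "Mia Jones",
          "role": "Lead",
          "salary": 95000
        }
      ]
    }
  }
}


Path: departments.Engineering.budget

Navigate:
  -> departments
  -> Engineering
  -> budget = 334000

334000


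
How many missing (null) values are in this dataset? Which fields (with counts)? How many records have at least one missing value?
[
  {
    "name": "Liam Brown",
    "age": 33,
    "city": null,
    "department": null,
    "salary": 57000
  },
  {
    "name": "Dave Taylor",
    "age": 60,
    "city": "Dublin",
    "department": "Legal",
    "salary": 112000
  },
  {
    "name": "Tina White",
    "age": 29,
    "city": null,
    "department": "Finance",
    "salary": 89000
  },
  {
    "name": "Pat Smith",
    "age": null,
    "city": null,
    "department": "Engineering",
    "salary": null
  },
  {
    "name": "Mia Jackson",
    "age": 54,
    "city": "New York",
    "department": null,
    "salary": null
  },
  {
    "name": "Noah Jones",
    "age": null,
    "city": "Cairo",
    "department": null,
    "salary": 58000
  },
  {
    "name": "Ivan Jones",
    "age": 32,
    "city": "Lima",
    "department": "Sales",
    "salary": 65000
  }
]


Checking for missing (null) values in 7 records:

  Liam Brown: city, department
  Dave Taylor: complete
  Tina White: city
  Pat Smith: age, city, salary
  Mia Jackson: department, salary
  Noah Jones: age, department
  Ivan Jones: complete

Per field:
  name: 0 missing
  age: 2 missing
  city: 3 missing
  department: 3 missing
  salary: 2 missing

Total missing values: 10
Records with any missing: 5

10 missing values (age: 2, city: 3, department: 3, salary: 2); 5 incomplete records


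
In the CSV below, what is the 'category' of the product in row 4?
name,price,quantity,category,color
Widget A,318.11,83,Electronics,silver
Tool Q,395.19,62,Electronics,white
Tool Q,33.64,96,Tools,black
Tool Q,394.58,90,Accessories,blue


Query: Row 4 ('Tool Q'), column 'category'
Value: Accessories

Accessories


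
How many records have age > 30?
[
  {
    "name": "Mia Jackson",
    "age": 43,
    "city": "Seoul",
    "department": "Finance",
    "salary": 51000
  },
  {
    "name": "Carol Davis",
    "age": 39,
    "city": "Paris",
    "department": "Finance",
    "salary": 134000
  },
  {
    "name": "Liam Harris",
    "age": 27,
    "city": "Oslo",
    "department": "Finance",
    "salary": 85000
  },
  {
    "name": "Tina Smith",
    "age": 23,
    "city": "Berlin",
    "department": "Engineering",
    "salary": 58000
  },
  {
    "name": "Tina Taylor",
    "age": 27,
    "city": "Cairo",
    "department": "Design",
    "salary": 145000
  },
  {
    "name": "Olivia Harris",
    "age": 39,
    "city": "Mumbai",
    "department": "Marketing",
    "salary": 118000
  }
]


Data: 6 records
Condition: age > 30

Checking each record:
  Mia Jackson: 43 MATCH
  Carol Davis: 39 MATCH
  Liam Harris: 27
  Tina Smith: 23
  Tina Taylor: 27
  Olivia Harris: 39 MATCH

Count: 3

3


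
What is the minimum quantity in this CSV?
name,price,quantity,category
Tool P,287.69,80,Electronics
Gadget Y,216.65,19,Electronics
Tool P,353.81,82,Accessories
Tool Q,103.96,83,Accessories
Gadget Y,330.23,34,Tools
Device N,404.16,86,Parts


Computing minimum quantity:
Values: [80, 19, 82, 83, 34, 86]
Min = 19

19


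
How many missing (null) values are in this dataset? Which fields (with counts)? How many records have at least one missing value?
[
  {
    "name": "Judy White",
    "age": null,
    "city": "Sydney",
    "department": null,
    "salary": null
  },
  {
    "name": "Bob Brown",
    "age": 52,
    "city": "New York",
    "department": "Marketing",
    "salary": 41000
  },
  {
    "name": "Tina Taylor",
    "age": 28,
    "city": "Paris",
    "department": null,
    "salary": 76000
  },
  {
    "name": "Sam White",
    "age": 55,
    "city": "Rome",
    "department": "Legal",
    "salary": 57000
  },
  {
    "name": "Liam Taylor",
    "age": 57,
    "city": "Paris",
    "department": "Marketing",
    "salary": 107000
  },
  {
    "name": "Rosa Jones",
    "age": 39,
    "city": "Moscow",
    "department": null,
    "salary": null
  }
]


Checking for missing (null) values in 6 records:

  Judy White: age, department, salary
  Bob Brown: complete
  Tina Taylor: department
  Sam White: complete
  Liam Taylor: complete
  Rosa Jones: department, salary

Per field:
  name: 0 missing
  age: 1 missing
  city: 0 missing
  department: 3 missing
  salary: 2 missing

Total missing values: 6
Records with any missing: 3

6 missing values (age: 1, department: 3, salary: 2); 3 incomplete records
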